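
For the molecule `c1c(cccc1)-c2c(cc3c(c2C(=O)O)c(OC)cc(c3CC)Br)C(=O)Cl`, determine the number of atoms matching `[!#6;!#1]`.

Check the 27 heavy atoms by environment: 16× c (aromatic) → no; 1× Br → match; 5× C → no; 4× O → match; 1× Cl → match.
Summing the matching environments: 1 + 4 + 1 = 6 matching atoms.

6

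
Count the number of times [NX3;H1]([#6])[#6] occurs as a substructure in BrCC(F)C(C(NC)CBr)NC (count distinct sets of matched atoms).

[NX3;H1]([#6])[#6] is the SMARTS for a secondary amine: a trivalent nitrogen with one H, bonded to two carbons.
The molecule carries 2 separate instances of an N-methylamino group (-NHCH3) meeting every constraint; each maps to a distinct set of atoms, giving 2 matches.

2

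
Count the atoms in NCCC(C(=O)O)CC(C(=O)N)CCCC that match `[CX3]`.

2

The query [CX3] means: C with X3: aliphatic carbon with exactly 3 total connections.
Check the 16 heavy atoms by environment: 9× C (X4) → no; 2× C (X3) → match; 2× O (X1) → no; 1× O (X2) → no; 2× N (X3) → no.
That gives 2 matching atoms.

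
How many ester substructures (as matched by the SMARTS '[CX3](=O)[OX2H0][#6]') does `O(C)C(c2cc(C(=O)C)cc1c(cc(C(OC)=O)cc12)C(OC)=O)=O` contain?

[CX3](=O)[OX2H0][#6] is the SMARTS for an ester: a carbonyl carbon bonded to an oxygen that is itself bonded to carbon (no H on that O).
The molecule carries 3 separate instances of a methyl-ester group (-C(=O)OCH3) meeting every constraint; each maps to a distinct set of atoms, giving 3 matches.

3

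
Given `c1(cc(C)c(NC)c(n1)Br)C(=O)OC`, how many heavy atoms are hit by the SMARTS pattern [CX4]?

3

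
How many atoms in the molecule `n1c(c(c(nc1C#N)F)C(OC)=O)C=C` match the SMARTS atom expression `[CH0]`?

2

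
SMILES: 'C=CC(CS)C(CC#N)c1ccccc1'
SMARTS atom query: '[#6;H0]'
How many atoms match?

2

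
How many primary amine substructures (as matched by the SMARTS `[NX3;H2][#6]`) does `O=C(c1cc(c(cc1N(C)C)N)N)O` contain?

2

[NX3;H2][#6] is the SMARTS for a primary amine: a trivalent nitrogen with two H attached to carbon.
The molecule carries 2 separate instances of a primary amino group (-NH2) meeting every constraint; each maps to a distinct set of atoms, giving 2 matches.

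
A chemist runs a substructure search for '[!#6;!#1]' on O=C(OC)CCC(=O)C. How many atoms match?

3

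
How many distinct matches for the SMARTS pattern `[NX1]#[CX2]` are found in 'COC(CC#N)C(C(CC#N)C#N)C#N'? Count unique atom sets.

4

[NX1]#[CX2] is the SMARTS for a nitrile: a nitrogen triple-bonded to a two-connected carbon.
The molecule carries 4 separate instances of a nitrile (-C#N) meeting every constraint; each maps to a distinct set of atoms, giving 4 matches.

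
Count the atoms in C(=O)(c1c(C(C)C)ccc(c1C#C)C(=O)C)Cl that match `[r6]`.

6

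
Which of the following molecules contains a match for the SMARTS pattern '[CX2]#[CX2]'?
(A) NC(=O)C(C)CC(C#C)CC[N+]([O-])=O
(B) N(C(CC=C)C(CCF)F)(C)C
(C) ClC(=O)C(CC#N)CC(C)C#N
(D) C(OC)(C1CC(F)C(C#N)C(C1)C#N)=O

A

[CX2]#[CX2] describes a carbon-carbon triple bond (an alkyne).
(A) contains an ethynyl group (-C#CH), which satisfies every atom and bond constraint.
(B) has a vinyl group (-CH=CH2) but the C=C is a double bond; both carbons are CX3, not CX2.
(C) has a nitrile (-C#N) but the triple bond is C#N, not C#C.
(D) has a nitrile (-C#N) but the triple bond is C#N, not C#C.
So the answer is (A).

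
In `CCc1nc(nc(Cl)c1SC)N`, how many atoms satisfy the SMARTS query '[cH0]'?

4

Check the 12 heavy atoms by environment: 2× n (aromatic, H0) → no; 4× c (aromatic, H0) → match; 1× C (H2) → no; 2× C (H3) → no; 1× N (H2) → no; 1× Cl (H0) → no; 1× S (H0) → no.
That gives 4 matching atoms.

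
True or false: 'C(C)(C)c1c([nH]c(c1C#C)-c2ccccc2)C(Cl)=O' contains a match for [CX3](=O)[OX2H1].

False

The pattern [CX3](=O)[OX2H1] describes an sp2 carbon double-bonded to O and single-bonded to an -OH oxygen — a carboxylic acid.
The closest candidate here is an acyl chloride (-C(=O)Cl), but the carbonyl is bonded to Cl, not to an -OH oxygen. No other fragment satisfies the full query, so there is no match.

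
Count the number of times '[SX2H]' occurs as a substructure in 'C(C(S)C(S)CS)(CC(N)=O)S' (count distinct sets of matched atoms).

4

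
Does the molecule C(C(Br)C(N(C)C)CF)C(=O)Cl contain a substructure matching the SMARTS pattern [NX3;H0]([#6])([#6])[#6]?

Yes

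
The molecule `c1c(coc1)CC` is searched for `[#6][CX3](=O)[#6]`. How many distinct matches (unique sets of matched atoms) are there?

[#6][CX3](=O)[#6] is the SMARTS for a ketone: a carbonyl carbon (no H) flanked by two carbons.
No fragment in the molecule satisfies every constraint, giving 0 matches.

0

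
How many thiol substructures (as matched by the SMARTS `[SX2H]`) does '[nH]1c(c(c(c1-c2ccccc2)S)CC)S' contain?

[SX2H] is the SMARTS for a thiol: an aliphatic sulfur with two connections, one being H.
The molecule carries 2 separate instances of a thiol (-SH) meeting every constraint; each maps to a distinct set of atoms, giving 2 matches.

2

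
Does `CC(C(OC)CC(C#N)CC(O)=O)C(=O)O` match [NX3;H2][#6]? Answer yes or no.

The pattern [NX3;H2][#6] describes a trivalent nitrogen with two H attached to carbon — a primary amine.
The closest candidate here is a nitrile (-C#N), but the nitrogen is NX1 (triple-bonded), not NX3 with two H. No other fragment satisfies the full query, so there is no match.

No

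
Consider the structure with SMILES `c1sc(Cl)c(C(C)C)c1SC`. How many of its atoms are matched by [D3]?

4

The query [D3] means: atom with exactly three heavy-atom neighbours.
Check the 11 heavy atoms by environment: 1× s (aromatic, D2) → no; 1× c (aromatic, D2) → no; 3× c (aromatic, D3) → match; 1× S (D2) → no; 3× C (D1) → no; 1× C (D3) → match; 1× Cl (D1) → no.
Summing the matching environments: 3 + 1 = 4 matching atoms.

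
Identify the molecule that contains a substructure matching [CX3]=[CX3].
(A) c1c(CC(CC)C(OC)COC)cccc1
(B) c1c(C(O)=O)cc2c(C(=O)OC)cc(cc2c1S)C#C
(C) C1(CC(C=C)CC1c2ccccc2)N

C

[CX3]=[CX3] describes a non-aromatic C=C double bond between two sp2 carbons (an alkene).
(A) has an ethyl group (-CH2CH3) but its C-C bond is a single bond between CX4 carbons, not CX3=CX3.
(B) has an ethynyl group (-C#CH) but the C-C bond is a triple bond, not a double bond.
(C) contains a vinyl group (-CH=CH2), which satisfies every atom and bond constraint.
So the answer is (C).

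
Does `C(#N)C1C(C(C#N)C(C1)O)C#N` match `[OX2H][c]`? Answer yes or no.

No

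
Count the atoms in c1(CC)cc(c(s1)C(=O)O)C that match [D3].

4

Check the 11 heavy atoms by environment: 1× s (aromatic, D2) → no; 3× c (aromatic, D3) → match; 1× c (aromatic, D2) → no; 2× C (D1) → no; 1× C (D2) → no; 1× C (D3) → match; 2× O (D1) → no.
Summing the matching environments: 3 + 1 = 4 matching atoms.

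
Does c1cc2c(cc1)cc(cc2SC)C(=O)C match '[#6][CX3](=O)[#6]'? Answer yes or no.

The pattern [#6][CX3](=O)[#6] describes a carbonyl carbon (no H) flanked by two carbons — a ketone.
The molecule carries an acetyl/ketone group (-C(=O)CH3), whose atoms satisfy every constraint of the query, so the pattern matches.

Yes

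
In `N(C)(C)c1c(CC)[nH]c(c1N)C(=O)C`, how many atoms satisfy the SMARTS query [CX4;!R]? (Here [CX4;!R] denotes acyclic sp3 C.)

The query [CX4;!R] means: aliphatic carbon with four total connections, not in a ring.
Check the 14 heavy atoms by environment: 1× n (aromatic, X3, in 5-ring) → no; 4× c (aromatic, X3, in 5-ring) → no; 2× N (X3, acyclic) → no; 5× C (X4, acyclic) → match; 1× C (X3, acyclic) → no; 1× O (X1, acyclic) → no.
That gives 5 matching atoms.

5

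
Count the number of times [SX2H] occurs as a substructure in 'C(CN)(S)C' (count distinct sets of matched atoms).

1

[SX2H] is the SMARTS for a thiol: an aliphatic sulfur with two connections, one being H.
Exactly one fragment in the molecule meets all constraints, giving 1 match.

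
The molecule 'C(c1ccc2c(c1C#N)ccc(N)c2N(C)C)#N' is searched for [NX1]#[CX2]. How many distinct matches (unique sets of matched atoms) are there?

2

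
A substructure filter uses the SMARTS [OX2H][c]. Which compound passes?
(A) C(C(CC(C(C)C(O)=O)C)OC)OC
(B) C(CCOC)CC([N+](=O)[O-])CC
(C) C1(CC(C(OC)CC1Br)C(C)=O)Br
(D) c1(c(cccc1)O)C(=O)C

[OX2H][c] describes a hydroxyl oxygen attached to an aromatic carbon (a phenol).
(A) has a methoxy ether (-OCH3) but the oxygen has H0, not H1.
(B) has a methoxy ether (-OCH3) but the oxygen has H0, not H1.
(C) has a methoxy ether (-OCH3) but the oxygen has H0, not H1.
(D) contains a hydroxyl group (-OH), which satisfies every atom and bond constraint.
So the answer is (D).

D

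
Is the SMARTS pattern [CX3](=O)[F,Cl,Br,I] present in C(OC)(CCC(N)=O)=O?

No

The pattern [CX3](=O)[F,Cl,Br,I] describes a carbonyl carbon bonded to a halogen — an acyl halide.
The closest candidate here is a methyl-ester group (-C(=O)OCH3), but the carbonyl is bonded to -O-C, not to a halogen. No other fragment satisfies the full query, so there is no match.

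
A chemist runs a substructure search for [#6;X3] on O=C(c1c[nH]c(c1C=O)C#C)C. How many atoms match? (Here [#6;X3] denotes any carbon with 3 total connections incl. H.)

6

Check the 12 heavy atoms by environment: 1× n (aromatic, X3) → no; 4× c (aromatic, X3) → match; 2× C (X3) → match; 2× O (X1) → no; 1× C (X4) → no; 2× C (X2) → no.
Summing the matching environments: 4 + 2 = 6 matching atoms.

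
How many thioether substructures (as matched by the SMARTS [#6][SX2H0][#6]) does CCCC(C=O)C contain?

0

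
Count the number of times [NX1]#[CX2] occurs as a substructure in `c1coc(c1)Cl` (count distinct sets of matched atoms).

0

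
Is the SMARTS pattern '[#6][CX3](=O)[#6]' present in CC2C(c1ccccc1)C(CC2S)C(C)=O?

Yes

The pattern [#6][CX3](=O)[#6] describes a carbonyl carbon (no H) flanked by two carbons — a ketone.
The molecule carries an acetyl/ketone group (-C(=O)CH3), whose atoms satisfy every constraint of the query, so the pattern matches.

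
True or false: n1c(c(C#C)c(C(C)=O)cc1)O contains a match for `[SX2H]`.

False

The pattern [SX2H] describes an aliphatic sulfur with two connections, one being H — a thiol.
The closest candidate here is a hydroxyl group (-OH), but it is an -OH, not an -SH. No other fragment satisfies the full query, so there is no match.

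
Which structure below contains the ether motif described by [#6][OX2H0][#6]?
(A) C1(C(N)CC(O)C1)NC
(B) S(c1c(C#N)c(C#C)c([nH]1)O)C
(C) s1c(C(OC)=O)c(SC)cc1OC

C

[#6][OX2H0][#6] describes an aliphatic oxygen bridging two carbons with no H on the oxygen (an ether).
(A) has a hydroxyl group (-OH) but the oxygen has H1, not H0 bridging two carbons.
(B) has a hydroxyl group (-OH) but the oxygen has H1, not H0 bridging two carbons.
(C) contains a methoxy ether (-OCH3), which satisfies every atom and bond constraint.
So the answer is (C).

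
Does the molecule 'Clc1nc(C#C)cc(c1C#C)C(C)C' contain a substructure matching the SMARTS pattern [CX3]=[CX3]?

No

The pattern [CX3]=[CX3] describes a non-aromatic C=C double bond between two sp2 carbons — an alkene.
The closest candidate here is an ethynyl group (-C#CH), but the C-C bond is a triple bond, not a double bond. No other fragment satisfies the full query, so there is no match.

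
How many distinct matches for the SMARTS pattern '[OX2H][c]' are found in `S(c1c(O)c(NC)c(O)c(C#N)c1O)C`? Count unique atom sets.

3

[OX2H][c] is the SMARTS for a phenol: a hydroxyl oxygen attached to an aromatic carbon.
The molecule carries 3 separate instances of a hydroxyl group (-OH) meeting every constraint; each maps to a distinct set of atoms, giving 3 matches.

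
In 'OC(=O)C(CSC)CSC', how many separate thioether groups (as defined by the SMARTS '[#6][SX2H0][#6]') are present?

[#6][SX2H0][#6] is the SMARTS for a thioether: an aliphatic sulfur bridging two carbons with no H on the sulfur.
The molecule carries 2 separate instances of a methylthio ether (-SCH3) meeting every constraint; each maps to a distinct set of atoms, giving 2 matches.

2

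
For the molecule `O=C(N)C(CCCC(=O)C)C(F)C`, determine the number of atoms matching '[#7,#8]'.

3

Check the 13 heavy atoms by environment: 9× C → no; 1× F → no; 2× O → match; 1× N → match.
Summing the matching environments: 2 + 1 = 3 matching atoms.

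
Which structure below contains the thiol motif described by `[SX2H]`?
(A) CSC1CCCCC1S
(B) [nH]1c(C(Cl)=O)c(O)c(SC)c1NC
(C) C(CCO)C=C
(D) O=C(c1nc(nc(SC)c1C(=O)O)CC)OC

A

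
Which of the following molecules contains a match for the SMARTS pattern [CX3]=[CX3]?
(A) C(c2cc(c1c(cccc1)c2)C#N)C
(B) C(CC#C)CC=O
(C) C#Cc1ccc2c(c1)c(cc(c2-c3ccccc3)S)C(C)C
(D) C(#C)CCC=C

[CX3]=[CX3] describes a non-aromatic C=C double bond between two sp2 carbons (an alkene).
(A) has an ethyl group (-CH2CH3) but its C-C bond is a single bond between CX4 carbons, not CX3=CX3.
(B) has an ethynyl group (-C#CH) but the C-C bond is a triple bond, not a double bond.
(C) has an ethynyl group (-C#CH) but the C-C bond is a triple bond, not a double bond.
(D) contains a vinyl group (-CH=CH2), which satisfies every atom and bond constraint.
So the answer is (D).

D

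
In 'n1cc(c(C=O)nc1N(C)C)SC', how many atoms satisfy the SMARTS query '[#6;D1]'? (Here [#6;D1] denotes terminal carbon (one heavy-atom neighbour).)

Check the 13 heavy atoms by environment: 2× n (aromatic, D2) → no; 3× c (aromatic, D3) → no; 1× c (aromatic, D2) → no; 1× C (D2) → no; 1× O (D1) → no; 1× S (D2) → no; 3× C (D1) → match; 1× N (D3) → no.
That gives 3 matching atoms.

3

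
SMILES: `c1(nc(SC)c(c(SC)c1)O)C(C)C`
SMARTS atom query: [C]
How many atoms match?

The query [C] means: uppercase C matches aliphatic (non-aromatic) carbon only.
Check the 14 heavy atoms by environment: 1× n (aromatic) → no; 5× c (aromatic) → no; 2× S → no; 5× C → match; 1× O → no.
That gives 5 matching atoms.

5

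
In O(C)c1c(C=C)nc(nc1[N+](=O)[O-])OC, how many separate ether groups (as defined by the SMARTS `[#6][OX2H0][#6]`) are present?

2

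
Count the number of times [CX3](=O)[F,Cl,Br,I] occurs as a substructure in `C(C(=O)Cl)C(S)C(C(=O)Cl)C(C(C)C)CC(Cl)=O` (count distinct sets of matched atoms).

[CX3](=O)[F,Cl,Br,I] is the SMARTS for an acyl halide: a carbonyl carbon bonded to a halogen.
The molecule carries 3 separate instances of an acyl chloride (-C(=O)Cl) meeting every constraint; each maps to a distinct set of atoms, giving 3 matches.

3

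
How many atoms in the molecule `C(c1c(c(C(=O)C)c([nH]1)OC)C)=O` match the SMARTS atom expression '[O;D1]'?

2

The query [O;D1] means: aliphatic oxygen bonded to exactly one heavy atom.
Check the 13 heavy atoms by environment: 1× n (aromatic, D2) → no; 4× c (aromatic, D3) → no; 1× C (D3) → no; 2× O (D1) → match; 3× C (D1) → no; 1× O (D2) → no; 1× C (D2) → no.
That gives 2 matching atoms.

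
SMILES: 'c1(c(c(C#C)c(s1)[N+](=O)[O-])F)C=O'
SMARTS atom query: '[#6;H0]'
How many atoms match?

The query [#6;H0] means: any carbon with no attached hydrogen.
Check the 13 heavy atoms by environment: 1× s (aromatic, H0) → no; 4× c (aromatic, H0) → match; 1× C (H0) → match; 2× C (H1) → no; 1× F (H0) → no; 2× O (H0) → no; 1× N (charge +1, H0) → no; 1× O (charge -1, H0) → no.
Summing the matching environments: 4 + 1 = 5 matching atoms.

5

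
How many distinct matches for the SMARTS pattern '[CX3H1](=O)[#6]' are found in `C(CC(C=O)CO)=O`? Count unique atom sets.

[CX3H1](=O)[#6] is the SMARTS for an aldehyde: an sp2 carbon with one H, double-bonded to O and single-bonded to carbon.
The molecule carries 2 separate instances of an aldehyde (-CHO) meeting every constraint; each maps to a distinct set of atoms, giving 2 matches.

2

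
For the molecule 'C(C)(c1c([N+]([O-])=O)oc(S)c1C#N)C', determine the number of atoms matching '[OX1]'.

The query [OX1] means: aliphatic oxygen with one total connection — typically a carbonyl =O or an oxide.
Check the 14 heavy atoms by environment: 1× o (aromatic, X2) → no; 4× c (aromatic, X3) → no; 1× C (X2) → no; 1× N (X1) → no; 3× C (X4) → no; 1× S (X2) → no; 1× N (charge +1, X3) → no; 1× O (charge -1, X1) → match; 1× O (X1) → match.
Summing the matching environments: 1 + 1 = 2 matching atoms.

2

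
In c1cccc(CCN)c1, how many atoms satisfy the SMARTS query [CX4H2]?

2

Check the 9 heavy atoms by environment: 2× C (H2, X4) → match; 1× c (aromatic, H0, X3) → no; 5× c (aromatic, H1, X3) → no; 1× N (H2, X3) → no.
That gives 2 matching atoms.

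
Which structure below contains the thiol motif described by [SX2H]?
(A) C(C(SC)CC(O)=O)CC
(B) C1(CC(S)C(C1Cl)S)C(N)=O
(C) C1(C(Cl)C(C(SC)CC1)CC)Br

B

[SX2H] describes an aliphatic sulfur with two connections, one being H (a thiol).
(A) has a methylthio ether (-SCH3) but the sulfur has H0 (bonded to two carbons), not H1.
(B) contains a thiol (-SH), which satisfies every atom and bond constraint.
(C) has a methylthio ether (-SCH3) but the sulfur has H0 (bonded to two carbons), not H1.
So the answer is (B).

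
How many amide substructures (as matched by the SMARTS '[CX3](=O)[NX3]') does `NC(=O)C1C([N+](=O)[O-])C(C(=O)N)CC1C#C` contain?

2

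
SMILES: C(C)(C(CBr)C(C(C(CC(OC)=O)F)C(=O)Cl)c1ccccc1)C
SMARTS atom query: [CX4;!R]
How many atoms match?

10

Check the 24 heavy atoms by environment: 10× C (X4, acyclic) → match; 1× Br (X1, acyclic) → no; 6× c (aromatic, X3, in 6-ring) → no; 2× C (X3, acyclic) → no; 2× O (X1, acyclic) → no; 1× O (X2, acyclic) → no; 1× Cl (X1, acyclic) → no; 1× F (X1, acyclic) → no.
That gives 10 matching atoms.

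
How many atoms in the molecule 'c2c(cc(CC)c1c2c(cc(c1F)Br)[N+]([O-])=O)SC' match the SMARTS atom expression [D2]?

5

The query [D2] means: atom with exactly two heavy-atom neighbours.
Check the 19 heavy atoms by environment: 7× c (aromatic, D3) → no; 3× c (aromatic, D2) → match; 1× N (charge +1, D3) → no; 1× O (charge -1, D1) → no; 1× O (D1) → no; 1× S (D2) → match; 2× C (D1) → no; 1× C (D2) → match; 1× Br (D1) → no; 1× F (D1) → no.
Summing the matching environments: 3 + 1 + 1 = 5 matching atoms.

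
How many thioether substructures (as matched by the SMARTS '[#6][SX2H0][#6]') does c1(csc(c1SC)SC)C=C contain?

[#6][SX2H0][#6] is the SMARTS for a thioether: an aliphatic sulfur bridging two carbons with no H on the sulfur.
The molecule carries 2 separate instances of a methylthio ether (-SCH3) meeting every constraint; each maps to a distinct set of atoms, giving 2 matches.

2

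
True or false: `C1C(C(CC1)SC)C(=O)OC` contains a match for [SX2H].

False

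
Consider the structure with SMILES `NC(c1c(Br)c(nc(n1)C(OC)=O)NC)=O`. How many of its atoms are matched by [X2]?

The query [X2] means: any atom with exactly two total connections (bonds + H).
Check the 16 heavy atoms by environment: 2× n (aromatic, X2) → match; 4× c (aromatic, X3) → no; 2× C (X3) → no; 2× O (X1) → no; 1× O (X2) → match; 2× C (X4) → no; 2× N (X3) → no; 1× Br (X1) → no.
Summing the matching environments: 2 + 1 = 3 matching atoms.

3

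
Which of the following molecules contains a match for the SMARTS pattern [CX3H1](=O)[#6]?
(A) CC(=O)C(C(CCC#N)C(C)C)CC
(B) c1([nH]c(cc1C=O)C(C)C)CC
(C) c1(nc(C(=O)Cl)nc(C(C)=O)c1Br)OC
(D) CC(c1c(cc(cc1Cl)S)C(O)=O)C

[CX3H1](=O)[#6] describes an sp2 carbon with one H, double-bonded to O and single-bonded to carbon (an aldehyde).
(A) has an acetyl/ketone group (-C(=O)CH3) but the carbonyl carbon has H0 (two carbon neighbours), not H1.
(B) contains an aldehyde (-CHO), which satisfies every atom and bond constraint.
(C) has an acetyl/ketone group (-C(=O)CH3) but the carbonyl carbon has H0 (two carbon neighbours), not H1.
(D) has a carboxylic acid group (-C(=O)OH) but the carbonyl carbon has H0 and is bonded to O, not H1.
So the answer is (B).

B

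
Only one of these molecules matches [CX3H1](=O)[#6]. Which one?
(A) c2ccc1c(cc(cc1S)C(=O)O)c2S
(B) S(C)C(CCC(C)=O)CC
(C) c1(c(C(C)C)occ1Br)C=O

C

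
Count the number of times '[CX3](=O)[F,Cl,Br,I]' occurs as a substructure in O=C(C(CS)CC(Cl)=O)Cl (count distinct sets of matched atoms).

2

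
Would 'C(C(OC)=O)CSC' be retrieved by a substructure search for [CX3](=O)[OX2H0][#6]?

Yes

The pattern [CX3](=O)[OX2H0][#6] describes a carbonyl carbon bonded to an oxygen that is itself bonded to carbon (no H on that O) — an ester.
The molecule carries a methyl-ester group (-C(=O)OCH3), whose atoms satisfy every constraint of the query, so the pattern matches.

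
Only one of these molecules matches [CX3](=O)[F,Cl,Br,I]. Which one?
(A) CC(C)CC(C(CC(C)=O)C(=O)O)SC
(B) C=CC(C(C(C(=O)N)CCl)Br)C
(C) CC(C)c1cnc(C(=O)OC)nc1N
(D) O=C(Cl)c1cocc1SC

D

[CX3](=O)[F,Cl,Br,I] describes a carbonyl carbon bonded to a halogen (an acyl halide).
(A) has a carboxylic acid group (-C(=O)OH) but the carbonyl is bonded to -OH, not to a halogen.
(B) has a chloro substituent but the Cl is not on a carbonyl carbon.
(C) has a methyl-ester group (-C(=O)OCH3) but the carbonyl is bonded to -O-C, not to a halogen.
(D) contains an acyl chloride (-C(=O)Cl), which satisfies every atom and bond constraint.
So the answer is (D).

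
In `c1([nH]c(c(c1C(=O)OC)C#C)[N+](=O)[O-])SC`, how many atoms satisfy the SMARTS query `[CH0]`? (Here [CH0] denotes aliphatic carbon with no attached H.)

The query [CH0] means: aliphatic carbon with no attached hydrogen.
Check the 16 heavy atoms by environment: 1× n (aromatic, H1) → no; 4× c (aromatic, H0) → no; 1× N (charge +1, H0) → no; 1× O (charge -1, H0) → no; 3× O (H0) → no; 1× S (H0) → no; 2× C (H3) → no; 2× C (H0) → match; 1× C (H1) → no.
That gives 2 matching atoms.

2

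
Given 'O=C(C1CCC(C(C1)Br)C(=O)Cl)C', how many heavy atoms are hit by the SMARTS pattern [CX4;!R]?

The query [CX4;!R] means: aliphatic carbon with four total connections, not in a ring.
Check the 13 heavy atoms by environment: 6× C (X4, in 6-ring) → no; 2× C (X3, acyclic) → no; 2× O (X1, acyclic) → no; 1× Cl (X1, acyclic) → no; 1× C (X4, acyclic) → match; 1× Br (X1, acyclic) → no.
That gives 1 matching atom.

1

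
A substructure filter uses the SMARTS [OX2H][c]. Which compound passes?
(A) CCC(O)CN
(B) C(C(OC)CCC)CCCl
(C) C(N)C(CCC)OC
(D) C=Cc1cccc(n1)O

D

[OX2H][c] describes a hydroxyl oxygen attached to an aromatic carbon (a phenol).
(A) has a hydroxyl group (-OH) but the -OH is on an aliphatic carbon, not an aromatic c.
(B) has a methoxy ether (-OCH3) but the oxygen has H0, not H1.
(C) has a methoxy ether (-OCH3) but the oxygen has H0, not H1.
(D) contains a hydroxyl group (-OH), which satisfies every atom and bond constraint.
So the answer is (D).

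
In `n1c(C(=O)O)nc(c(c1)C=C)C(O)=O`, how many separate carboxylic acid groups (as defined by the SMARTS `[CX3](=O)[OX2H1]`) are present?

2

[CX3](=O)[OX2H1] is the SMARTS for a carboxylic acid: an sp2 carbon double-bonded to O and single-bonded to an -OH oxygen.
The molecule carries 2 separate instances of a carboxylic acid group (-C(=O)OH) meeting every constraint; each maps to a distinct set of atoms, giving 2 matches.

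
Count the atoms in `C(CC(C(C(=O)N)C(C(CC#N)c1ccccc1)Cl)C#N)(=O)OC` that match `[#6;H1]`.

9

The query [#6;H1] means: any carbon bearing exactly one hydrogen.
Check the 24 heavy atoms by environment: 2× C (H2) → no; 4× C (H1) → match; 4× C (H0) → no; 3× O (H0) → no; 1× C (H3) → no; 2× N (H0) → no; 1× c (aromatic, H0) → no; 5× c (aromatic, H1) → match; 1× Cl (H0) → no; 1× N (H2) → no.
Summing the matching environments: 4 + 5 = 9 matching atoms.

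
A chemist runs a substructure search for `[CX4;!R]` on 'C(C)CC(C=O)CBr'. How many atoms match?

5

The query [CX4;!R] means: aliphatic carbon with four total connections, not in a ring.
Check the 8 heavy atoms by environment: 5× C (X4, acyclic) → match; 1× C (X3, acyclic) → no; 1× O (X1, acyclic) → no; 1× Br (X1, acyclic) → no.
That gives 5 matching atoms.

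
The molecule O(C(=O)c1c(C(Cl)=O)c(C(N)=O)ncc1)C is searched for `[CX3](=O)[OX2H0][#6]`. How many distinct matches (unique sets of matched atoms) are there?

[CX3](=O)[OX2H0][#6] is the SMARTS for an ester: a carbonyl carbon bonded to an oxygen that is itself bonded to carbon (no H on that O).
Exactly one fragment in the molecule meets all constraints, giving 1 match.

1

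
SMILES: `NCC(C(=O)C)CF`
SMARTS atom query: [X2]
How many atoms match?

0

The query [X2] means: any atom with exactly two total connections (bonds + H).
Check the 8 heavy atoms by environment: 4× C (X4) → no; 1× F (X1) → no; 1× C (X3) → no; 1× O (X1) → no; 1× N (X3) → no.
No environment satisfies the query, so 0 matching atoms.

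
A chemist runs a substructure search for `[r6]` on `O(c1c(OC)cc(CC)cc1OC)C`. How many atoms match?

The query [r6] means: r6 matches atoms in a six-membered ring.
Check the 14 heavy atoms by environment: 6× c (aromatic, in 6-ring) → match; 3× O (acyclic) → no; 5× C (acyclic) → no.
That gives 6 matching atoms.

6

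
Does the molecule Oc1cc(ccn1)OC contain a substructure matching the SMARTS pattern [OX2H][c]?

Yes

The pattern [OX2H][c] describes a hydroxyl oxygen attached to an aromatic carbon — a phenol.
The molecule carries a hydroxyl group (-OH), whose atoms satisfy every constraint of the query, so the pattern matches.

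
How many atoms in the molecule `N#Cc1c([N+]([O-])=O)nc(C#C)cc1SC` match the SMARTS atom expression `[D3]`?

5

The query [D3] means: atom with exactly three heavy-atom neighbours.
Check the 15 heavy atoms by environment: 1× n (aromatic, D2) → no; 4× c (aromatic, D3) → match; 1× c (aromatic, D2) → no; 1× N (charge +1, D3) → match; 1× O (charge -1, D1) → no; 1× O (D1) → no; 1× S (D2) → no; 2× C (D1) → no; 2× C (D2) → no; 1× N (D1) → no.
Summing the matching environments: 4 + 1 = 5 matching atoms.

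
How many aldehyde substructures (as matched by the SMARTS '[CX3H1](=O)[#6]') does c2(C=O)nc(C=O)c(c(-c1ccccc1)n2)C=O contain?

[CX3H1](=O)[#6] is the SMARTS for an aldehyde: an sp2 carbon with one H, double-bonded to O and single-bonded to carbon.
The molecule carries 3 separate instances of an aldehyde (-CHO) meeting every constraint; each maps to a distinct set of atoms, giving 3 matches.

3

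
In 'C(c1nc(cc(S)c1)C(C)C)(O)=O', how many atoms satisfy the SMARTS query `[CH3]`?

2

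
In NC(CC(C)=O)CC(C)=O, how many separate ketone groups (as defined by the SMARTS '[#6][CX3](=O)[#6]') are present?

2

[#6][CX3](=O)[#6] is the SMARTS for a ketone: a carbonyl carbon (no H) flanked by two carbons.
The molecule carries 2 separate instances of an acetyl/ketone group (-C(=O)CH3) meeting every constraint; each maps to a distinct set of atoms, giving 2 matches.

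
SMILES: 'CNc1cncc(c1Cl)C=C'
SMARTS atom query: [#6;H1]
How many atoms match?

3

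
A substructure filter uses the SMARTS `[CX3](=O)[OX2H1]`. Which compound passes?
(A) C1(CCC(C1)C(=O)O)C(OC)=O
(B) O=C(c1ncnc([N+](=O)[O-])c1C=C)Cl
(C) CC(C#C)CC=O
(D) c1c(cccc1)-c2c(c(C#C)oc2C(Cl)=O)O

A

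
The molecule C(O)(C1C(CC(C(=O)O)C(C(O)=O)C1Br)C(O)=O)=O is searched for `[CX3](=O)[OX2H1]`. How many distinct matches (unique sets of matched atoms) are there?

4

[CX3](=O)[OX2H1] is the SMARTS for a carboxylic acid: an sp2 carbon double-bonded to O and single-bonded to an -OH oxygen.
The molecule carries 4 separate instances of a carboxylic acid group (-C(=O)OH) meeting every constraint; each maps to a distinct set of atoms, giving 4 matches.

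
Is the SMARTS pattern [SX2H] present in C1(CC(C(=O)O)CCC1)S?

Yes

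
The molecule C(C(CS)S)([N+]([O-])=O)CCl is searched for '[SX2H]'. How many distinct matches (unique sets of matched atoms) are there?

2

[SX2H] is the SMARTS for a thiol: an aliphatic sulfur with two connections, one being H.
The molecule carries 2 separate instances of a thiol (-SH) meeting every constraint; each maps to a distinct set of atoms, giving 2 matches.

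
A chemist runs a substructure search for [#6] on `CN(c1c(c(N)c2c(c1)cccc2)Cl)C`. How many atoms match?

12

Check the 15 heavy atoms by environment: 10× c (aromatic) → match; 2× N → no; 1× Cl → no; 2× C → match.
Summing the matching environments: 10 + 2 = 12 matching atoms.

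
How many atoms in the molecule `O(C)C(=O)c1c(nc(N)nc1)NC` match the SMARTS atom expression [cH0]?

3

Check the 13 heavy atoms by environment: 2× n (aromatic, H0) → no; 3× c (aromatic, H0) → match; 1× c (aromatic, H1) → no; 1× N (H1) → no; 2× C (H3) → no; 1× C (H0) → no; 2× O (H0) → no; 1× N (H2) → no.
That gives 3 matching atoms.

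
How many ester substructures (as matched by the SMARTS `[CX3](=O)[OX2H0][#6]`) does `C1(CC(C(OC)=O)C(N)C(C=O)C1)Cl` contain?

1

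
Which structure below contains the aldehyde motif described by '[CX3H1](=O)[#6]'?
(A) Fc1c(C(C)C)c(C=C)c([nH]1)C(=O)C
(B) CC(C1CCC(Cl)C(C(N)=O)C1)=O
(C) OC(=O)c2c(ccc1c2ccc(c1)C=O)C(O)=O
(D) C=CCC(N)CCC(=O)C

[CX3H1](=O)[#6] describes an sp2 carbon with one H, double-bonded to O and single-bonded to carbon (an aldehyde).
(A) has an acetyl/ketone group (-C(=O)CH3) but the carbonyl carbon has H0 (two carbon neighbours), not H1.
(B) has an acetyl/ketone group (-C(=O)CH3) but the carbonyl carbon has H0 (two carbon neighbours), not H1.
(C) contains an aldehyde (-CHO), which satisfies every atom and bond constraint.
(D) has an acetyl/ketone group (-C(=O)CH3) but the carbonyl carbon has H0 (two carbon neighbours), not H1.
So the answer is (C).

C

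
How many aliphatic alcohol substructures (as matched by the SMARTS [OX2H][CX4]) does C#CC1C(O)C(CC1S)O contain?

[OX2H][CX4] is the SMARTS for an aliphatic alcohol: a hydroxyl oxygen bound to an sp3 (X4) carbon.
The molecule carries 2 separate instances of a hydroxyl group (-OH) meeting every constraint; each maps to a distinct set of atoms, giving 2 matches.

2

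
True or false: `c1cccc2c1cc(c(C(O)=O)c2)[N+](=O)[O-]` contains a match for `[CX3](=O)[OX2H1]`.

True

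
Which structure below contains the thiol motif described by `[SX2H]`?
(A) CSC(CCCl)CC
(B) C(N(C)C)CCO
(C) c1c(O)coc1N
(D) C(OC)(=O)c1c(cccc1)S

D

[SX2H] describes an aliphatic sulfur with two connections, one being H (a thiol).
(A) has a methylthio ether (-SCH3) but the sulfur has H0 (bonded to two carbons), not H1.
(B) has a hydroxyl group (-OH) but it is an -OH, not an -SH.
(C) has a hydroxyl group (-OH) but it is an -OH, not an -SH.
(D) contains a thiol (-SH), which satisfies every atom and bond constraint.
So the answer is (D).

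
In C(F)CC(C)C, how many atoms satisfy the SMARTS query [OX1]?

Check the 6 heavy atoms by environment: 5× C (X4) → no; 1× F (X1) → no.
No environment satisfies the query, so 0 matching atoms.

0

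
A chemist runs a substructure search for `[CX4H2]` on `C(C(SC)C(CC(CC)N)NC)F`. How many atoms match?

The query [CX4H2] means: sp3 carbon (X4) with exactly two hydrogens.
Check the 13 heavy atoms by environment: 3× C (H3, X4) → no; 3× C (H2, X4) → match; 3× C (H1, X4) → no; 1× N (H1, X3) → no; 1× N (H2, X3) → no; 1× F (H0, X1) → no; 1× S (H0, X2) → no.
That gives 3 matching atoms.

3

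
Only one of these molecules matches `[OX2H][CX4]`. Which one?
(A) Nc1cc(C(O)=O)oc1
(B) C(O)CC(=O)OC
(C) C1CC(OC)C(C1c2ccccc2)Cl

[OX2H][CX4] describes a hydroxyl oxygen bound to an sp3 (X4) carbon (an aliphatic alcohol).
(A) has a carboxylic acid group (-C(=O)OH) but the -OH is on a CX3 carbonyl carbon, not a CX4 carbon.
(B) contains a hydroxyl group (-OH), which satisfies every atom and bond constraint.
(C) has a methoxy ether (-OCH3) but the oxygen has H0 (ether), not H1.
So the answer is (B).

B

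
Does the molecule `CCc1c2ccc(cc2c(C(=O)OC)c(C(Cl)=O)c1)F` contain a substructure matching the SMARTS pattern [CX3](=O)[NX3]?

The pattern [CX3](=O)[NX3] describes a carbonyl carbon bonded to a trivalent nitrogen — an amide.
The closest candidate here is a methyl-ester group (-C(=O)OCH3), but the carbonyl is bonded to O, not to an NX3 nitrogen. No other fragment satisfies the full query, so there is no match.

No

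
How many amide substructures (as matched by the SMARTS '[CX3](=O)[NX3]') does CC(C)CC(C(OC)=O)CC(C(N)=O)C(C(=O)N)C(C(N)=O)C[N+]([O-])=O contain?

[CX3](=O)[NX3] is the SMARTS for an amide: a carbonyl carbon bonded to a trivalent nitrogen.
The molecule carries 3 separate instances of a primary amide (-C(=O)NH2) meeting every constraint; each maps to a distinct set of atoms, giving 3 matches.

3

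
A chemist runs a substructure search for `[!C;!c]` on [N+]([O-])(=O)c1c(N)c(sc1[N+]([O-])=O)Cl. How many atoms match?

The query [!C;!c] means: neither aliphatic nor aromatic carbon — same as [!#6].
Check the 13 heavy atoms by environment: 1× s (aromatic) → match; 4× c (aromatic) → no; 1× Cl → match; 1× N → match; 2× N (charge +1) → match; 2× O (charge -1) → match; 2× O → match.
Summing the matching environments: 1 + 1 + 1 + 2 + 2 + 2 = 9 matching atoms.

9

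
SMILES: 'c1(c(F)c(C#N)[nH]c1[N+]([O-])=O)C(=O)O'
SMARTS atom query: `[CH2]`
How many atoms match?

0

The query [CH2] means: aliphatic carbon with exactly two hydrogens.
Check the 14 heavy atoms by environment: 1× n (aromatic, H1) → no; 4× c (aromatic, H0) → no; 1× F (H0) → no; 2× C (H0) → no; 2× O (H0) → no; 1× O (H1) → no; 1× N (charge +1, H0) → no; 1× O (charge -1, H0) → no; 1× N (H0) → no.
No environment satisfies the query, so 0 matching atoms.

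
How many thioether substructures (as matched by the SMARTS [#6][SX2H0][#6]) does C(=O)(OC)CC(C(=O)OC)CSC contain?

1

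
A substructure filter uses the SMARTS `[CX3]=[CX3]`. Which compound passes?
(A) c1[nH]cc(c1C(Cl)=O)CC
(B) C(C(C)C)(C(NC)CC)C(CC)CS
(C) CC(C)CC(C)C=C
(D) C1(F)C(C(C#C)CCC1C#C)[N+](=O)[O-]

C

[CX3]=[CX3] describes a non-aromatic C=C double bond between two sp2 carbons (an alkene).
(A) has an ethyl group (-CH2CH3) but its C-C bond is a single bond between CX4 carbons, not CX3=CX3.
(B) has an ethyl group (-CH2CH3) but its C-C bond is a single bond between CX4 carbons, not CX3=CX3.
(C) contains a vinyl group (-CH=CH2), which satisfies every atom and bond constraint.
(D) has an ethynyl group (-C#CH) but the C-C bond is a triple bond, not a double bond.
So the answer is (C).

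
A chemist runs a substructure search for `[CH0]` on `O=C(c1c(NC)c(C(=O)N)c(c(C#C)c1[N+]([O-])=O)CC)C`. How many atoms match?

3

The query [CH0] means: aliphatic carbon with no attached hydrogen.
Check the 21 heavy atoms by environment: 6× c (aromatic, H0) → no; 1× N (charge +1, H0) → no; 1× O (charge -1, H0) → no; 3× O (H0) → no; 3× C (H0) → match; 1× N (H2) → no; 1× C (H2) → no; 3× C (H3) → no; 1× C (H1) → no; 1× N (H1) → no.
That gives 3 matching atoms.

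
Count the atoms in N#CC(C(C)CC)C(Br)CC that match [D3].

3

Check the 11 heavy atoms by environment: 3× C (D1) → no; 3× C (D3) → match; 3× C (D2) → no; 1× N (D1) → no; 1× Br (D1) → no.
That gives 3 matching atoms.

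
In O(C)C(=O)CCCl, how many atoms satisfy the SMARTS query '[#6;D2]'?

2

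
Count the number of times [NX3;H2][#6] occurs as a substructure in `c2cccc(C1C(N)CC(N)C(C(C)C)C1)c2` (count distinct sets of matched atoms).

2

[NX3;H2][#6] is the SMARTS for a primary amine: a trivalent nitrogen with two H attached to carbon.
The molecule carries 2 separate instances of a primary amino group (-NH2) meeting every constraint; each maps to a distinct set of atoms, giving 2 matches.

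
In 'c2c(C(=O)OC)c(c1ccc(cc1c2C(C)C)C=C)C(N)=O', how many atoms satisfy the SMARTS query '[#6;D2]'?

Check the 22 heavy atoms by environment: 6× c (aromatic, D3) → no; 4× c (aromatic, D2) → match; 3× C (D3) → no; 2× O (D1) → no; 1× O (D2) → no; 4× C (D1) → no; 1× C (D2) → match; 1× N (D1) → no.
Summing the matching environments: 4 + 1 = 5 matching atoms.

5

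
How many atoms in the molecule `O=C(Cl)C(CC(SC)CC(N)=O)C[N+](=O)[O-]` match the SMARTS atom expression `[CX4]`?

6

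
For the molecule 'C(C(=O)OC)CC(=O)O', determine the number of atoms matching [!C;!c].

The query [!C;!c] means: neither aliphatic nor aromatic carbon — same as [!#6].
Check the 9 heavy atoms by environment: 5× C → no; 4× O → match.
That gives 4 matching atoms.

4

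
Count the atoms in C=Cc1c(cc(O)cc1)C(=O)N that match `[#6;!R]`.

3

The query [#6;!R] means: carbon not in any ring.
Check the 12 heavy atoms by environment: 6× c (aromatic, in 6-ring) → no; 3× C (acyclic) → match; 2× O (acyclic) → no; 1× N (acyclic) → no.
That gives 3 matching atoms.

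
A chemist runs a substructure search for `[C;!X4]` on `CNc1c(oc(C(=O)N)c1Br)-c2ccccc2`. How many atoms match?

1

The query [C;!X4] means: aliphatic carbon that does not have four total connections.
Check the 17 heavy atoms by environment: 1× o (aromatic, X2) → no; 10× c (aromatic, X3) → no; 2× N (X3) → no; 1× C (X4) → no; 1× C (X3) → match; 1× O (X1) → no; 1× Br (X1) → no.
That gives 1 matching atom.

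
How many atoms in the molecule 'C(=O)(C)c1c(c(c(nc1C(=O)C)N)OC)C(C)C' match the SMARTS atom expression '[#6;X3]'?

Check the 18 heavy atoms by environment: 1× n (aromatic, X2) → no; 5× c (aromatic, X3) → match; 1× N (X3) → no; 2× C (X3) → match; 2× O (X1) → no; 6× C (X4) → no; 1× O (X2) → no.
Summing the matching environments: 5 + 2 = 7 matching atoms.

7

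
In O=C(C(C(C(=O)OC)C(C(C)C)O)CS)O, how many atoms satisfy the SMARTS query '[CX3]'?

2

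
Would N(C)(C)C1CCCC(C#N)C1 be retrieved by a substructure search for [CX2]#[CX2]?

The pattern [CX2]#[CX2] describes a carbon-carbon triple bond — an alkyne.
The closest candidate here is a nitrile (-C#N), but the triple bond is C#N, not C#C. No other fragment satisfies the full query, so there is no match.

No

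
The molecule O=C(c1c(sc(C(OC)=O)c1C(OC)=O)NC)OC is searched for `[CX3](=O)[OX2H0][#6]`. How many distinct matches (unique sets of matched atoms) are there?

3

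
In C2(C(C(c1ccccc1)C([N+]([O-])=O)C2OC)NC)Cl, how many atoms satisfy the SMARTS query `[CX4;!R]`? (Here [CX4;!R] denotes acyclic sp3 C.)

2

The query [CX4;!R] means: aliphatic carbon with four total connections, not in a ring.
Check the 19 heavy atoms by environment: 5× C (X4, in 5-ring) → no; 1× O (X2, acyclic) → no; 2× C (X4, acyclic) → match; 1× Cl (X1, acyclic) → no; 1× N (charge +1, X3, acyclic) → no; 1× O (charge -1, X1, acyclic) → no; 1× O (X1, acyclic) → no; 6× c (aromatic, X3, in 6-ring) → no; 1× N (X3, acyclic) → no.
That gives 2 matching atoms.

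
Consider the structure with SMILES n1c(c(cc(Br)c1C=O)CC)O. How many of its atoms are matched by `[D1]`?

4

The query [D1] means: atom with exactly one heavy-atom neighbour (degree 1).
Check the 12 heavy atoms by environment: 1× n (aromatic, D2) → no; 4× c (aromatic, D3) → no; 1× c (aromatic, D2) → no; 1× Br (D1) → match; 2× C (D2) → no; 1× C (D1) → match; 2× O (D1) → match.
Summing the matching environments: 1 + 1 + 2 = 4 matching atoms.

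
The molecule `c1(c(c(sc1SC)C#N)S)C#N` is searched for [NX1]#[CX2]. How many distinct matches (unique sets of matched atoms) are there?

[NX1]#[CX2] is the SMARTS for a nitrile: a nitrogen triple-bonded to a two-connected carbon.
The molecule carries 2 separate instances of a nitrile (-C#N) meeting every constraint; each maps to a distinct set of atoms, giving 2 matches.

2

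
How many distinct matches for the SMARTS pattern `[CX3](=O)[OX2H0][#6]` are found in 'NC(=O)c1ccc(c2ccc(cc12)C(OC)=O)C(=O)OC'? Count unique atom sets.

2

[CX3](=O)[OX2H0][#6] is the SMARTS for an ester: a carbonyl carbon bonded to an oxygen that is itself bonded to carbon (no H on that O).
The molecule carries 2 separate instances of a methyl-ester group (-C(=O)OCH3) meeting every constraint; each maps to a distinct set of atoms, giving 2 matches.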